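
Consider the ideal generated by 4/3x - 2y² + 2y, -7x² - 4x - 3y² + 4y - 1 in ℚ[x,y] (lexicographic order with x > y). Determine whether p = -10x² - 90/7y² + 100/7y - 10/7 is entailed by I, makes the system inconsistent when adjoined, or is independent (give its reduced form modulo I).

First compute the reduced Gröbner basis of I by Buchberger's algorithm.
f_1 = 4/3x - 2y² + 2y, LT = x.
f_2 = -7x² - 4x - 3y² + 4y - 1, LT = x².

S(f_1,f_2): lcm = x². S = -3/2xy² + 3/2xy - 4/7x - 3/7y² + 4/7y - 1/7.
  reduce S modulo (f_1, f_2):
  remainder -9/4y⁴ + 9/2y³ - 99/28y² + 10/7y - 1/7 ≠ 0; add h_3 = -9/4y⁴ + 9/2y³ - 99/28y² + 10/7y - 1/7 to the basis.

The other S-polynomials (S(f_1,h_3), S(f_2,h_3)) all reduce to 0 modulo the current basis, so we have a Gröbner basis.
Inter-reduce: drop elements whose leading term is divisible by another's, tail-reduce, and make monic.
Reduced Gröbner basis: {x - 3/2y² + 3/2y, y⁴ - 2y³ + 11/7y² - 40/63y + 4/63}.
Label its elements g_1 = x - 3/2y² + 3/2y, g_2 = y⁴ - 2y³ + 11/7y² - 40/63y + 4/63.

Reduce p = -10x² - 90/7y² + 100/7y - 10/7 modulo G:
  leading term x²: subtract (-10x)·g_1 from -10x² - 90/7y² + 100/7y - 10/7 → -15xy² + 15xy - 90/7y² + 100/7y - 10/7
  leading term xy²: subtract (-15y²)·g_1 from -15xy² + 15xy - 90/7y² + 100/7y - 10/7 → 15xy - 45/2y⁴ + 45/2y³ - 90/7y² + 100/7y - 10/7
  leading term xy: subtract (15y)·g_1 from 15xy - 45/2y⁴ + 45/2y³ - 90/7y² + 100/7y - 10/7 → -45/2y⁴ + 45y³ - 495/14y² + 100/7y - 10/7
  leading term y⁴: subtract (-45/2)·g_2 from -45/2y⁴ + 45y³ - 495/14y² + 100/7y - 10/7 → 0
  normal form = 0.
Since the normal form is 0, p ∈ I.

-10x² - 90/7y² + 100/7y - 10/7 lies in I (it reduces to 0).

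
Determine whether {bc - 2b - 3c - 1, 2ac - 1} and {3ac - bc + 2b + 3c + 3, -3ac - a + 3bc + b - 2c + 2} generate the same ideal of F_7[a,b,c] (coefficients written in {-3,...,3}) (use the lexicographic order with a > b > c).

No, the ideals differ.

Equality of ideals is decidable: compute both reduced Gröbner bases (unique for the ordering) and check whether they agree.
Buchberger on the first generating set:
f_1 = bc - 2b - 3c - 1, LT = bc.
f_2 = 2ac - 1, LT = ac.

S(f_1,f_2): lcm = abc. S = -2ab - 3ac - a - 3b.
  leading term ab: no divisor's leading term divides it; move -2ab to the remainder.
  leading term ac: subtract (2)·f_2 from -3ac - a - 3b → -a - 3b + 2
  leading term a: no divisor's leading term divides it; move -a to the remainder.
  leading term b: no divisor's leading term divides it; move -3b to the remainder.
  leading term 1: no divisor's leading term divides it; move 2 to the remainder.
  remainder -2ab - a - 3b + 2 ≠ 0; add g_3 = -2ab - a - 3b + 2 to the basis.

The other S-polynomials (S(f_1,g_3), S(f_2,g_3)) all reduce to 0 modulo the current basis, so we have a Gröbner basis.
Inter-reduce: drop elements whose leading term is divisible by another's, tail-reduce, and make monic.
Reduced Gröbner basis: {ab - 3a - 2b - 1, ac + 3, bc - 2b - 3c - 1}.

Buchberger on the second generating set:
h_1 = 3ac - bc + 2b + 3c + 3, LT = ac.
h_2 = -3ac - a + 3bc + b - 2c + 2, LT = ac.

S(h_1,h_2): lcm = ac. S = 2a + 3bc + b - 2c - 3.
  leading term a: no divisor's leading term divides it; move 2a to the remainder.
  leading term bc: no divisor's leading term divides it; move 3bc to the remainder.
  leading term b: no divisor's leading term divides it; move b to the remainder.
  leading term c: no divisor's leading term divides it; move -2c to the remainder.
  leading term 1: no divisor's leading term divides it; move -3 to the remainder.
  remainder 2a + 3bc + b - 2c - 3 ≠ 0; add k_3 = 2a + 3bc + b - 2c - 3 to the basis.

S(h_1,k_3): lcm = ac. S = 2bc^2 - 2bc + 3b + c^2 - c + 1.
  leading term bc^2: no divisor's leading term divides it; move 2bc^2 to the remainder.
  leading term bc: no divisor's leading term divides it; move -2bc to the remainder.
  leading term b: no divisor's leading term divides it; move 3b to the remainder.
  leading term c^2: no divisor's leading term divides it; move c^2 to the remainder.
  leading term c: no divisor's leading term divides it; move -c to the remainder.
  leading term 1: no divisor's leading term divides it; move 1 to the remainder.
  remainder 2bc^2 - 2bc + 3b + c^2 - c + 1 ≠ 0; add k_4 = 2bc^2 - 2bc + 3b + c^2 - c + 1 to the basis.

The other S-polynomials (S(h_2,k_3), S(h_1,k_4), S(h_2,k_4), S(k_3,k_4)) all reduce to 0 modulo the current basis, so we have a Gröbner basis.
Inter-reduce: drop elements whose leading term is divisible by another's, tail-reduce, and make monic.
Reduced Gröbner basis: {a - 2bc - 3b - c + 2, bc^2 - bc - 2b - 3c^2 + 3c - 3}.

These differ, so the ideals are not equal.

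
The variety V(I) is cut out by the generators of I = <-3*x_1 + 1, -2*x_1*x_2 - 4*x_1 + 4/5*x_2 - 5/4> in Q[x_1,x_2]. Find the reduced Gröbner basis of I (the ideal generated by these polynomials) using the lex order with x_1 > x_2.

G = {x_1 - 1/3, x_2 - 155/8}

f_1 = -3*x_1 + 1, LT = x_1.
f_2 = -2*x_1*x_2 - 4*x_1 + 4/5*x_2 - 5/4, LT = x_1*x_2.

S(f_1,f_2): lcm = x_1*x_2. S = -2*x_1 + 1/15*x_2 - 5/8.
  leading term x_1: subtract (2/3)·f_1 from -2*x_1 + 1/15*x_2 - 5/8 → 1/15*x_2 - 31/24
  leading term x_2: no divisor's leading term divides it; move 1/15*x_2 to the remainder.
  leading term 1: no divisor's leading term divides it; move -31/24 to the remainder.
  remainder 1/15*x_2 - 31/24 ≠ 0; add g_3 = 1/15*x_2 - 31/24 to the basis.

S(f_1,g_3): leading monomials are coprime, so the S-polynomial reduces to 0 (Buchberger's first criterion).
S(f_2,g_3): lcm = x_1*x_2. S = 171/8*x_1 - 2/5*x_2 + 5/8.
  leading term x_1: subtract (-57/8)·f_1 from 171/8*x_1 - 2/5*x_2 + 5/8 → -2/5*x_2 + 31/4
  leading term x_2: subtract (-6)·g_3 from -2/5*x_2 + 31/4 → 0
  remainder 0.

Every S-polynomial of the final basis reduces to 0, so we have a Gröbner basis.
Inter-reduce: drop elements whose leading term is divisible by another's, tail-reduce, and make monic.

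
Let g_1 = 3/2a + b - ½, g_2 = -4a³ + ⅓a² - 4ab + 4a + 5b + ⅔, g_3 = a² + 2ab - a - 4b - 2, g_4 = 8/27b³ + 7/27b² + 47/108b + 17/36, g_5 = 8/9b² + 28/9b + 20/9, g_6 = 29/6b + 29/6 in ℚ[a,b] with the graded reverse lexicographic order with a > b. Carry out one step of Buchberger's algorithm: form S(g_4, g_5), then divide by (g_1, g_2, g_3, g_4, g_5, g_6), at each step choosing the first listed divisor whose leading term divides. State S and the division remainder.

lcm(LM(g_4), LM(g_5)) = b³.
S = (lcm/LT(g_4))·g_4 − (lcm/LT(g_5))·g_5 = -21/8b² - 33/32b + 51/32.
Reduce S modulo (g_1, g_2, g_3, g_4, g_5, g_6) in that order:
  leading term b²: subtract (-189/64)·g_5 from -21/8b² - 33/32b + 51/32 → 261/32b + 261/32
  leading term b: subtract (27/16)·g_6 from 261/32b + 261/32 → 0
The remainder is 0, so this S-polynomial contributes no new basis element.

S(g_4, g_5) = -21/8b² - 33/32b + 51/32; remainder on division = 0.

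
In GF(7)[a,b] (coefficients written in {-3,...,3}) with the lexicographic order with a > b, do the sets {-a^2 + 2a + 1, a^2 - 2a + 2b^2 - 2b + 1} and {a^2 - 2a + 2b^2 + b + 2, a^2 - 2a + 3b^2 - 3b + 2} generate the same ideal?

Equality of ideals is decidable: compute both reduced Gröbner bases (unique for the ordering) and check whether they agree.
Buchberger on the first generating set:
f_1 = -a^2 + 2a + 1, LT = a^2.
f_2 = a^2 - 2a + 2b^2 - 2b + 1, LT = a^2.

S(f_1,f_2): lcm = a^2. S = -2b^2 + 2b - 2.
  reduce S modulo (f_1, f_2):
  remainder -2b^2 + 2b - 2 ≠ 0; add g_3 = -2b^2 + 2b - 2 to the basis.

The other S-polynomials (S(f_1,g_3), S(f_2,g_3)) all reduce to 0 modulo the current basis, so we have a Gröbner basis.
Inter-reduce: drop elements whose leading term is divisible by another's, tail-reduce, and make monic.
Reduced Gröbner basis: {a^2 - 2a - 1, b^2 - b + 1}.

Buchberger on the second generating set:
h_1 = a^2 - 2a + 2b^2 + b + 2, LT = a^2.
h_2 = a^2 - 2a + 3b^2 - 3b + 2, LT = a^2.

S(h_1,h_2): lcm = a^2. S = -b^2 - 3b.
  reduce S modulo (h_1, h_2):
  remainder -b^2 - 3b ≠ 0; add k_3 = -b^2 - 3b to the basis.

The other S-polynomials (S(h_1,k_3), S(h_2,k_3)) all reduce to 0 modulo the current basis, so we have a Gröbner basis.
Inter-reduce: drop elements whose leading term is divisible by another's, tail-reduce, and make monic.
Reduced Gröbner basis: {a^2 - 2a + 2b + 2, b^2 + 3b}.

These differ, so the ideals are not equal.

No, the ideals differ.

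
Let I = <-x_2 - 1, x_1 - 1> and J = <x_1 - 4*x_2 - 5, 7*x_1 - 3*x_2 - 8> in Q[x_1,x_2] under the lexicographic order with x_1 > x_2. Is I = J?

No, the ideals differ.

Since reduced Gröbner bases are canonical representatives of ideals under a given ordering, it suffices to compute and compare them.
Buchberger on the first generating set:
f_1 = -x_2 - 1, LT = x_2.
f_2 = x_1 - 1, LT = x_1.

The S-polynomials (S(f_1,f_2)) all reduce to 0 modulo the current basis, so we have a Gröbner basis.
Inter-reduce: drop elements whose leading term is divisible by another's, tail-reduce, and make monic.
Reduced Gröbner basis: {x_1 - 1, x_2 + 1}.

Buchberger on the second generating set:
h_1 = x_1 - 4*x_2 - 5, LT = x_1.
h_2 = 7*x_1 - 3*x_2 - 8, LT = x_1.

S(h_1,h_2): lcm = x_1. S = -25/7*x_2 - 27/7.
  leading term x_2: no divisor's leading term divides it; move -25/7*x_2 to the remainder.
  leading term 1: no divisor's leading term divides it; move -27/7 to the remainder.
  remainder -25/7*x_2 - 27/7 ≠ 0; add k_3 = -25/7*x_2 - 27/7 to the basis.

The other S-polynomials (S(h_1,k_3), S(h_2,k_3)) all reduce to 0 modulo the current basis, so we have a Gröbner basis.
Inter-reduce: drop elements whose leading term is divisible by another's, tail-reduce, and make monic.
Reduced Gröbner basis: {x_1 - 17/25, x_2 + 27/25}.

The bases are distinct; the ideals are different.
The same test decides containment: I ⊆ J iff every generator of I reduces to 0 modulo a Gröbner basis of J.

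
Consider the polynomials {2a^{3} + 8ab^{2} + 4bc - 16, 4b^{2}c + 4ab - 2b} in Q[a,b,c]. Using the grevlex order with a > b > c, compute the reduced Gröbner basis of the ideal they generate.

The reduced Gröbner basis is the canonical form of the ideal for this ordering.

f_1 = 2a^{3} + 8ab^{2} + 4bc - 16, LT = a^{3}.
f_2 = 4b^{2}c + 4ab - 2b, LT = b^{2}c.

The S-polynomials (S(f_1,f_2)) all reduce to 0 modulo the current basis, so we have a Gröbner basis.

G = {a^{3} + 4ab^{2} + 2bc - 8, b^{2}c + ab - \tfrac{1}{2}b}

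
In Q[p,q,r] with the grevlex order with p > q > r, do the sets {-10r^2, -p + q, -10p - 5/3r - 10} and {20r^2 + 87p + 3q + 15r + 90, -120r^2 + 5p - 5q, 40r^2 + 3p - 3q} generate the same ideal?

For a fixed monomial order, each ideal has a unique reduced Gröbner basis; comparing bases decides equality.
Buchberger on the first generating set:
f_1 = -10r^2, LT = r^2.
f_2 = -p + q, LT = p.
f_3 = -10p - 5/3r - 10, LT = p.

S(f_2,f_3): lcm = p. S = -q - 1/6r - 1.
  leading term q: no divisor's leading term divides it; move -q to the remainder.
  leading term r: no divisor's leading term divides it; move -1/6r to the remainder.
  leading term 1: no divisor's leading term divides it; move -1 to the remainder.
  remainder -q - 1/6r - 1 ≠ 0; add g_4 = -q - 1/6r - 1 to the basis.

The other S-polynomials (S(f_1,f_2), S(f_1,f_3), S(f_1,g_4), S(f_2,g_4), S(f_3,g_4)) all reduce to 0 modulo the current basis, so we have a Gröbner basis.
Inter-reduce: drop elements whose leading term is divisible by another's, tail-reduce, and make monic.
Reduced Gröbner basis: {r^2, p + 1/6r + 1, q + 1/6r + 1}.

Buchberger on the second generating set:
h_1 = 20r^2 + 87p + 3q + 15r + 90, LT = r^2.
h_2 = -120r^2 + 5p - 5q, LT = r^2.
h_3 = 40r^2 + 3p - 3q, LT = r^2.

S(h_1,h_2): lcm = r^2. S = 527/120p + 13/120q + 3/4r + 9/2.
  leading term p: no divisor's leading term divides it; move 527/120p to the remainder.
  leading term q: no divisor's leading term divides it; move 13/120q to the remainder.
  leading term r: no divisor's leading term divides it; move 3/4r to the remainder.
  leading term 1: no divisor's leading term divides it; move 9/2 to the remainder.
  remainder 527/120p + 13/120q + 3/4r + 9/2 ≠ 0; add k_4 = 527/120p + 13/120q + 3/4r + 9/2 to the basis.

S(h_1,h_3): lcm = r^2. S = 171/40p + 9/40q + 3/4r + 9/2.
  leading term p: subtract (513/527)·k_4 from 171/40p + 9/40q + 3/4r + 9/2 → 63/527q + 21/1054r + 63/527
  leading term q: no divisor's leading term divides it; move 63/527q to the remainder.
  leading term r: no divisor's leading term divides it; move 21/1054r to the remainder.
  leading term 1: no divisor's leading term divides it; move 63/527 to the remainder.
  remainder 63/527q + 21/1054r + 63/527 ≠ 0; add k_5 = 63/527q + 21/1054r + 63/527 to the basis.

The other S-polynomials (S(h_2,h_3), S(h_1,k_4), S(h_2,k_4), S(h_3,k_4), S(h_1,k_5), S(h_2,k_5), S(h_3,k_5), S(k_4,k_5)) all reduce to 0 modulo the current basis, so we have a Gröbner basis.
Inter-reduce: drop elements whose leading term is divisible by another's, tail-reduce, and make monic.
Reduced Gröbner basis: {r^2, p + 1/6r + 1, q + 1/6r + 1}.

These coincide, so the ideals are equal.
The choice of monomial ordering does not affect the verdict — as long as both bases are computed under the same ordering, their equality decides ideal equality.

Yes, the ideals are equal.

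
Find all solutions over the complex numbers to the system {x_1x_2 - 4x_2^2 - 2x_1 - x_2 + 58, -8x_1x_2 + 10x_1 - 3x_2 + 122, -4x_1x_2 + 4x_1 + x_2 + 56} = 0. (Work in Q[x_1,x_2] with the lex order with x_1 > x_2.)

Compute a lex Gröbner basis by Buchberger's algorithm.
f_1 = x_1x_2 - 2x_1 - 4x_2^2 - x_2 + 58, LT = x_1x_2.
f_2 = -8x_1x_2 + 10x_1 - 3x_2 + 122, LT = x_1x_2.
f_3 = -4x_1x_2 + 4x_1 + x_2 + 56, LT = x_1x_2.

S(f_1,f_2): lcm = x_1x_2. S = -3/4x_1 - 4x_2^2 - 11/8x_2 + 293/4.
  reduce S modulo (f_1, f_2, f_3):
  remainder -3/4x_1 - 4x_2^2 - 11/8x_2 + 293/4 ≠ 0; add h_4 = -3/4x_1 - 4x_2^2 - 11/8x_2 + 293/4 to the basis.

S(f_1,f_3): lcm = x_1x_2. S = -x_1 - 4x_2^2 - 3/4x_2 + 72.
  reduce S modulo (f_1, f_2, f_3, h_4):
  remainder 4/3x_2^2 + 13/12x_2 - 77/3 ≠ 0; add h_5 = 4/3x_2^2 + 13/12x_2 - 77/3 to the basis.

S(f_1,h_4): lcm = x_1x_2. S = -2x_1 - 16/3x_2^3 - 35/6x_2^2 + 290/3x_2 + 58.
  reduce S modulo (f_1, f_2, f_3, h_4, h_5):
  remainder -313/32x_2 + 313/8 ≠ 0; add h_6 = -313/32x_2 + 313/8 to the basis.

The other S-polynomials (S(f_2,f_3), S(f_2,h_4), S(f_3,h_4), S(f_1,h_5), S(f_2,h_5), S(f_3,h_5), S(h_4,h_5), S(f_1,h_6), S(f_2,h_6), S(f_3,h_6), S(h_4,h_6), S(h_5,h_6)) all reduce to 0 modulo the current basis, so we have a Gröbner basis.
Inter-reduce: drop elements whose leading term is divisible by another's, tail-reduce, and make monic.
Reduced Gröbner basis: {x_1 - 5, x_2 - 4}.

Elimination: the polynomial x_2 - 4 lies in the elimination ideal for x_2, so x_2 ∈ {4}. For each such x_2, the remaining basis elements (now univariate) give the rest of the solution.
  x_2 = 4: the earlier basis element becomes x_1 - 5 = 0, giving x_1 = 5 — point (5, 4).

{(5, 4)}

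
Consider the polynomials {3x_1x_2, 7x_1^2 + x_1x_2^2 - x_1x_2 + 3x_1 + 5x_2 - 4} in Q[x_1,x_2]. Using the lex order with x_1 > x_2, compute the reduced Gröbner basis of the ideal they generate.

G = {x_1^2 + 3/7x_1 + 5/7x_2 - 4/7, x_1x_2, x_2^2 - 4/5x_2}

f_1 = 3x_1x_2, LT = x_1x_2.
f_2 = 7x_1^2 + x_1x_2^2 - x_1x_2 + 3x_1 + 5x_2 - 4, LT = x_1^2.

S(f_1,f_2): lcm = x_1^2x_2. S = -1/7x_1x_2^3 + 1/7x_1x_2^2 - 3/7x_1x_2 - 5/7x_2^2 + 4/7x_2.
  leading term x_1x_2^3: subtract (-1/21x_2^2)·f_1 from -1/7x_1x_2^3 + 1/7x_1x_2^2 - 3/7x_1x_2 - 5/7x_2^2 + 4/7x_2 → 1/7x_1x_2^2 - 3/7x_1x_2 - 5/7x_2^2 + 4/7x_2
  leading term x_1x_2^2: subtract (1/21x_2)·f_1 from 1/7x_1x_2^2 - 3/7x_1x_2 - 5/7x_2^2 + 4/7x_2 → -3/7x_1x_2 - 5/7x_2^2 + 4/7x_2
  leading term x_1x_2: subtract (-1/7)·f_1 from -3/7x_1x_2 - 5/7x_2^2 + 4/7x_2 → -5/7x_2^2 + 4/7x_2
  leading term x_2^2: no divisor's leading term divides it; move -5/7x_2^2 to the remainder.
  leading term x_2: no divisor's leading term divides it; move 4/7x_2 to the remainder.
  remainder -5/7x_2^2 + 4/7x_2 ≠ 0; add g_3 = -5/7x_2^2 + 4/7x_2 to the basis.

S(f_1,g_3): lcm = x_1x_2^2. S = 4/5x_1x_2.
  leading term x_1x_2: subtract (4/15)·f_1 from 4/5x_1x_2 → 0
  remainder 0.

S(f_2,g_3): leading monomials are coprime, so the S-polynomial reduces to 0 (Buchberger's first criterion).
Every S-polynomial of the final basis reduces to 0, so we have a Gröbner basis.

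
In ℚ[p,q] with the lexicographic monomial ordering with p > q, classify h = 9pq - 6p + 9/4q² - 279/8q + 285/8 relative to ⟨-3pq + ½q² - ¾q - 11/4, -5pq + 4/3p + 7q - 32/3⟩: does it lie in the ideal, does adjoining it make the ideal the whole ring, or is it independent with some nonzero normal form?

9pq - 6p + 9/4q² - 279/8q + 285/8 lies in I (it reduces to 0).

First compute the reduced Gröbner basis of I by Buchberger's algorithm.
f_1 = -3pq + ½q² - ¾q - 11/4, LT = pq.
f_2 = -5pq + 4/3p + 7q - 32/3, LT = pq.

S(f_1,f_2): lcm = pq. S = 4/15p - ⅙q² + 33/20q - 73/60.
  leading term p: no divisor's leading term divides it; move 4/15p to the remainder.
  leading term q²: no divisor's leading term divides it; move -⅙q² to the remainder.
  leading term q: no divisor's leading term divides it; move 33/20q to the remainder.
  leading term 1: no divisor's leading term divides it; move -73/60 to the remainder.
  remainder 4/15p - ⅙q² + 33/20q - 73/60 ≠ 0; add k_3 = 4/15p - ⅙q² + 33/20q - 73/60 to the basis.

S(f_1,k_3): lcm = pq. S = ⅝q³ - 305/48q² + 77/16q + 11/12.
  leading term q³: no divisor's leading term divides it; move ⅝q³ to the remainder.
  leading term q²: no divisor's leading term divides it; move -305/48q² to the remainder.
  leading term q: no divisor's leading term divides it; move 77/16q to the remainder.
  leading term 1: no divisor's leading term divides it; move 11/12 to the remainder.
  remainder ⅝q³ - 305/48q² + 77/16q + 11/12 ≠ 0; add k_4 = ⅝q³ - 305/48q² + 77/16q + 11/12 to the basis.

The other S-polynomials (S(f_2,k_3), S(f_1,k_4), S(f_2,k_4), S(k_3,k_4)) all reduce to 0 modulo the current basis, so we have a Gröbner basis.
Inter-reduce: drop elements whose leading term is divisible by another's, tail-reduce, and make monic.
Reduced Gröbner basis: {p - ⅝q² + 99/16q - 73/16, q³ - 61/6q² + 77/10q + 22/15}.
Label its elements g_1 = p - ⅝q² + 99/16q - 73/16, g_2 = q³ - 61/6q² + 77/10q + 22/15.

Reduce h = 9pq - 6p + 9/4q² - 279/8q + 285/8 modulo G:
  leading term pq: subtract (9q)·g_1 from 9pq - 6p + 9/4q² - 279/8q + 285/8 → -6p + 45/8q³ - 855/16q² + 99/16q + 285/8
  leading term p: subtract (-6)·g_1 from -6p + 45/8q³ - 855/16q² + 99/16q + 285/8 → 45/8q³ - 915/16q² + 693/16q + 33/4
  leading term q³: subtract (45/8)·g_2 from 45/8q³ - 915/16q² + 693/16q + 33/4 → 0
  normal form = 0.
Since the normal form is 0, h ∈ I.

Ideal membership is decidable via reduction modulo a Gröbner basis.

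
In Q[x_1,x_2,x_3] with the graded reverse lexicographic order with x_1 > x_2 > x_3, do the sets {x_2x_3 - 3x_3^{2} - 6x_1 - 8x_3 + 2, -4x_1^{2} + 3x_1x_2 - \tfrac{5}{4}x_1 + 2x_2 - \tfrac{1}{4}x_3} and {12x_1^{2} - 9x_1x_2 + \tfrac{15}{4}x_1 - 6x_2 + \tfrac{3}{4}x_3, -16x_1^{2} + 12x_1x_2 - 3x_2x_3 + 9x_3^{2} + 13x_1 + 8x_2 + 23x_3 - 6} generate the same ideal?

Yes, the ideals are equal.

Since reduced Gröbner bases are canonical representatives of ideals under a given ordering, it suffices to compute and compare them.
Buchberger on the first generating set:
f_1 = x_2x_3 - 3x_3^{2} - 6x_1 - 8x_3 + 2, LT = x_2x_3.
f_2 = -4x_1^{2} + 3x_1x_2 - \tfrac{5}{4}x_1 + 2x_2 - \tfrac{1}{4}x_3, LT = x_1^{2}.

The S-polynomials (S(f_1,f_2)) all reduce to 0 modulo the current basis, so we have a Gröbner basis.
Inter-reduce: drop elements whose leading term is divisible by another's, tail-reduce, and make monic.
Reduced Gröbner basis: {x_1^{2} - \tfrac{3}{4}x_1x_2 + \tfrac{5}{16}x_1 - \tfrac{1}{2}x_2 + \tfrac{1}{16}x_3, x_2x_3 - 3x_3^{2} - 6x_1 - 8x_3 + 2}.

Buchberger on the second generating set:
h_1 = 12x_1^{2} - 9x_1x_2 + \tfrac{15}{4}x_1 - 6x_2 + \tfrac{3}{4}x_3, LT = x_1^{2}.
h_2 = -16x_1^{2} + 12x_1x_2 - 3x_2x_3 + 9x_3^{2} + 13x_1 + 8x_2 + 23x_3 - 6, LT = x_1^{2}.

S(h_1,h_2): lcm = x_1^{2}. S = -\tfrac{3}{16}x_2x_3 + \tfrac{9}{16}x_3^{2} + \tfrac{9}{8}x_1 + \tfrac{3}{2}x_3 - \tfrac{3}{8}.
  reduce S modulo (h_1, h_2):
  remainder -\tfrac{3}{16}x_2x_3 + \tfrac{9}{16}x_3^{2} + \tfrac{9}{8}x_1 + \tfrac{3}{2}x_3 - \tfrac{3}{8} ≠ 0; add k_3 = -\tfrac{3}{16}x_2x_3 + \tfrac{9}{16}x_3^{2} + \tfrac{9}{8}x_1 + \tfrac{3}{2}x_3 - \tfrac{3}{8} to the basis.

The other S-polynomials (S(h_1,k_3), S(h_2,k_3)) all reduce to 0 modulo the current basis, so we have a Gröbner basis.
Inter-reduce: drop elements whose leading term is divisible by another's, tail-reduce, and make monic.
Reduced Gröbner basis: {x_1^{2} - \tfrac{3}{4}x_1x_2 + \tfrac{5}{16}x_1 - \tfrac{1}{2}x_2 + \tfrac{1}{16}x_3, x_2x_3 - 3x_3^{2} - 6x_1 - 8x_3 + 2}.

The two bases agree; hence the ideals are identical.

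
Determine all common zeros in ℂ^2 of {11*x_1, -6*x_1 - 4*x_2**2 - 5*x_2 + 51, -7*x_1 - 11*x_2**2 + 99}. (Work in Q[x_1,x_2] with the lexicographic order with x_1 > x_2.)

Compute a lex Gröbner basis by Buchberger's algorithm.
f_1 = 11*x_1, LT = x_1.
f_2 = -6*x_1 - 4*x_2**2 - 5*x_2 + 51, LT = x_1.
f_3 = -7*x_1 - 11*x_2**2 + 99, LT = x_1.

S(f_1,f_2): lcm = x_1. S = -2/3*x_2**2 - 5/6*x_2 + 17/2.
  leading term x_2**2: no divisor's leading term divides it; move -2/3*x_2**2 to the remainder.
  leading term x_2: no divisor's leading term divides it; move -5/6*x_2 to the remainder.
  leading term 1: no divisor's leading term divides it; move 17/2 to the remainder.
  remainder -2/3*x_2**2 - 5/6*x_2 + 17/2 ≠ 0; add h_4 = -2/3*x_2**2 - 5/6*x_2 + 17/2 to the basis.

S(f_1,f_3): lcm = x_1. S = -11/7*x_2**2 + 99/7.
  leading term x_2**2: subtract (33/14)·h_4 from -11/7*x_2**2 + 99/7 → 55/28*x_2 - 165/28
  leading term x_2: no divisor's leading term divides it; move 55/28*x_2 to the remainder.
  leading term 1: no divisor's leading term divides it; move -165/28 to the remainder.
  remainder 55/28*x_2 - 165/28 ≠ 0; add h_5 = 55/28*x_2 - 165/28 to the basis.

The other S-polynomials (S(f_2,f_3), S(f_1,h_4), S(f_2,h_4), S(f_3,h_4), S(f_1,h_5), S(f_2,h_5), S(f_3,h_5), S(h_4,h_5)) all reduce to 0 modulo the current basis, so we have a Gröbner basis.
Inter-reduce: drop elements whose leading term is divisible by another's, tail-reduce, and make monic.
Reduced Gröbner basis: {x_1, x_2 - 3}.

The lex basis is triangular: the last element involves only x_2. Solving x_2 - 3 = 0 gives x_2 ∈ {3}; substituting each value into the earlier elements determines the remaining variables.
  x_2 = 3: the earlier basis element becomes x_1 = 0, giving x_1 = 0 — point (0, 3).

{(0, 3)}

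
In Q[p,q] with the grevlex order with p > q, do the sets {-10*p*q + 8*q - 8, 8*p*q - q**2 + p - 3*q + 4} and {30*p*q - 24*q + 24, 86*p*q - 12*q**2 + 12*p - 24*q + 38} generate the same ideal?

Two ideals are equal iff their reduced Gröbner bases coincide (the reduced basis is unique for a fixed ordering).
Buchberger on the first generating set:
f_1 = -10*p*q + 8*q - 8, LT = p*q.
f_2 = 8*p*q - q**2 + p - 3*q + 4, LT = p*q.

S(f_1,f_2): lcm = p*q. S = 1/8*q**2 - 1/8*p - 17/40*q + 3/10.
  leading term q**2: no divisor's leading term divides it; move 1/8*q**2 to the remainder.
  leading term p: no divisor's leading term divides it; move -1/8*p to the remainder.
  leading term q: no divisor's leading term divides it; move -17/40*q to the remainder.
  leading term 1: no divisor's leading term divides it; move 3/10 to the remainder.
  remainder 1/8*q**2 - 1/8*p - 17/40*q + 3/10 ≠ 0; add g_3 = 1/8*q**2 - 1/8*p - 17/40*q + 3/10 to the basis.

S(f_1,g_3): lcm = p*q**2. S = p**2 + 17/5*p*q - 4/5*q**2 - 12/5*p + 4/5*q.
  leading term p**2: no divisor's leading term divides it; move p**2 to the remainder.
  leading term p*q: subtract (-17/50)·f_1 from 17/5*p*q - 4/5*q**2 - 12/5*p + 4/5*q → -4/5*q**2 - 12/5*p + 88/25*q - 68/25
  leading term q**2: subtract (-32/5)·g_3 from -4/5*q**2 - 12/5*p + 88/25*q - 68/25 → -16/5*p + 4/5*q - 4/5
  leading term p: no divisor's leading term divides it; move -16/5*p to the remainder.
  leading term q: no divisor's leading term divides it; move 4/5*q to the remainder.
  leading term 1: no divisor's leading term divides it; move -4/5 to the remainder.
  remainder p**2 - 16/5*p + 4/5*q - 4/5 ≠ 0; add g_4 = p**2 - 16/5*p + 4/5*q - 4/5 to the basis.

S(f_2,g_3): lcm = p*q**2. S = -1/8*q**3 + p**2 + 141/40*p*q - 3/8*q**2 - 12/5*p + 1/2*q.
  leading term q**3: subtract (-q)·g_3 from -1/8*q**3 + p**2 + 141/40*p*q - 3/8*q**2 - 12/5*p + 1/2*q → p**2 + 17/5*p*q - 4/5*q**2 - 12/5*p + 4/5*q
  leading term p**2: subtract (1)·g_4 from p**2 + 17/5*p*q - 4/5*q**2 - 12/5*p + 4/5*q → 17/5*p*q - 4/5*q**2 + 4/5*p + 4/5
  leading term p*q: subtract (-17/50)·f_1 from 17/5*p*q - 4/5*q**2 + 4/5*p + 4/5 → -4/5*q**2 + 4/5*p + 68/25*q - 48/25
  leading term q**2: subtract (-32/5)·g_3 from -4/5*q**2 + 4/5*p + 68/25*q - 48/25 → 0
  remainder 0.

S(f_1,g_4): lcm = p**2*q. S = 12/5*p*q - 4/5*q**2 + 4/5*p + 4/5*q.
  leading term p*q: subtract (-6/25)·f_1 from 12/5*p*q - 4/5*q**2 + 4/5*p + 4/5*q → -4/5*q**2 + 4/5*p + 68/25*q - 48/25
  leading term q**2: subtract (-32/5)·g_3 from -4/5*q**2 + 4/5*p + 68/25*q - 48/25 → 0
  remainder 0.

S(f_2,g_4): lcm = p**2*q. S = -1/8*p*q**2 + 1/8*p**2 + 113/40*p*q - 4/5*q**2 + 1/2*p + 4/5*q.
  leading term p*q**2: subtract (1/80*q)·f_1 from -1/8*p*q**2 + 1/8*p**2 + 113/40*p*q - 4/5*q**2 + 1/2*p + 4/5*q → 1/8*p**2 + 113/40*p*q - 9/10*q**2 + 1/2*p + 9/10*q
  leading term p**2: subtract (1/8)·g_4 from 1/8*p**2 + 113/40*p*q - 9/10*q**2 + 1/2*p + 9/10*q → 113/40*p*q - 9/10*q**2 + 9/10*p + 4/5*q + 1/10
  leading term p*q: subtract (-113/400)·f_1 from 113/40*p*q - 9/10*q**2 + 9/10*p + 4/5*q + 1/10 → -9/10*q**2 + 9/10*p + 153/50*q - 54/25
  leading term q**2: subtract (-36/5)·g_3 from -9/10*q**2 + 9/10*p + 153/50*q - 54/25 → 0
  remainder 0.

S(g_3,g_4): leading monomials are coprime, so the S-polynomial reduces to 0 (Buchberger's first criterion).
Every S-polynomial of the final basis reduces to 0, so we have a Gröbner basis.
Inter-reduce: drop elements whose leading term is divisible by another's, tail-reduce, and make monic.
Reduced Gröbner basis: {p**2 - 16/5*p + 4/5*q - 4/5, p*q - 4/5*q + 4/5, q**2 - p - 17/5*q + 12/5}.

Buchberger on the second generating set:
h_1 = 30*p*q - 24*q + 24, LT = p*q.
h_2 = 86*p*q - 12*q**2 + 12*p - 24*q + 38, LT = p*q.

S(h_1,h_2): lcm = p*q. S = 6/43*q**2 - 6/43*p - 112/215*q + 77/215.
  leading term q**2: no divisor's leading term divides it; move 6/43*q**2 to the remainder.
  leading term p: no divisor's leading term divides it; move -6/43*p to the remainder.
  leading term q: no divisor's leading term divides it; move -112/215*q to the remainder.
  leading term 1: no divisor's leading term divides it; move 77/215 to the remainder.
  remainder 6/43*q**2 - 6/43*p - 112/215*q + 77/215 ≠ 0; add k_3 = 6/43*q**2 - 6/43*p - 112/215*q + 77/215 to the basis.

S(h_1,k_3): lcm = p*q**2. S = p**2 + 56/15*p*q - 4/5*q**2 - 77/30*p + 4/5*q.
  leading term p**2: no divisor's leading term divides it; move p**2 to the remainder.
  leading term p*q: subtract (28/225)·h_1 from 56/15*p*q - 4/5*q**2 - 77/30*p + 4/5*q → -4/5*q**2 - 77/30*p + 284/75*q - 224/75
  leading term q**2: subtract (-86/15)·k_3 from -4/5*q**2 - 77/30*p + 284/75*q - 224/75 → -101/30*p + 4/5*q - 14/15
  leading term p: no divisor's leading term divides it; move -101/30*p to the remainder.
  leading term q: no divisor's leading term divides it; move 4/5*q to the remainder.
  leading term 1: no divisor's leading term divides it; move -14/15 to the remainder.
  remainder p**2 - 101/30*p + 4/5*q - 14/15 ≠ 0; add k_4 = p**2 - 101/30*p + 4/5*q - 14/15 to the basis.

S(h_2,k_3): lcm = p*q**2. S = -6/43*q**3 + p**2 + 2498/645*p*q - 12/43*q**2 - 77/30*p + 19/43*q.
  leading term q**3: subtract (-q)·k_3 from -6/43*q**3 + p**2 + 2498/645*p*q - 12/43*q**2 - 77/30*p + 19/43*q → p**2 + 56/15*p*q - 4/5*q**2 - 77/30*p + 4/5*q
  leading term p**2: subtract (1)·k_4 from p**2 + 56/15*p*q - 4/5*q**2 - 77/30*p + 4/5*q → 56/15*p*q - 4/5*q**2 + 4/5*p + 14/15
  leading term p*q: subtract (28/225)·h_1 from 56/15*p*q - 4/5*q**2 + 4/5*p + 14/15 → -4/5*q**2 + 4/5*p + 224/75*q - 154/75
  leading term q**2: subtract (-86/15)·k_3 from -4/5*q**2 + 4/5*p + 224/75*q - 154/75 → 0
  remainder 0.

S(h_1,k_4): lcm = p**2*q. S = 77/30*p*q - 4/5*q**2 + 4/5*p + 14/15*q.
  leading term p*q: subtract (77/900)·h_1 from 77/30*p*q - 4/5*q**2 + 4/5*p + 14/15*q → -4/5*q**2 + 4/5*p + 224/75*q - 154/75
  leading term q**2: subtract (-86/15)·k_3 from -4/5*q**2 + 4/5*p + 224/75*q - 154/75 → 0
  remainder 0.

S(h_2,k_4): lcm = p**2*q. S = -6/43*p*q**2 + 6/43*p**2 + 3983/1290*p*q - 4/5*q**2 + 19/43*p + 14/15*q.
  leading term p*q**2: subtract (-1/215*q)·h_1 from -6/43*p*q**2 + 6/43*p**2 + 3983/1290*p*q - 4/5*q**2 + 19/43*p + 14/15*q → 6/43*p**2 + 3983/1290*p*q - 196/215*q**2 + 19/43*p + 674/645*q
  leading term p**2: subtract (6/43)·k_4 from 6/43*p**2 + 3983/1290*p*q - 196/215*q**2 + 19/43*p + 674/645*q → 3983/1290*p*q - 196/215*q**2 + 196/215*p + 14/15*q + 28/215
  leading term p*q: subtract (3983/38700)·h_1 from 3983/1290*p*q - 196/215*q**2 + 196/215*p + 14/15*q + 28/215 → -196/215*q**2 + 196/215*p + 10976/3225*q - 7546/3225
  leading term q**2: subtract (-98/15)·k_3 from -196/215*q**2 + 196/215*p + 10976/3225*q - 7546/3225 → 0
  remainder 0.

S(k_3,k_4): leading monomials are coprime, so the S-polynomial reduces to 0 (Buchberger's first criterion).
Every S-polynomial of the final basis reduces to 0, so we have a Gröbner basis.
Inter-reduce: drop elements whose leading term is divisible by another's, tail-reduce, and make monic.
Reduced Gröbner basis: {p**2 - 101/30*p + 4/5*q - 14/15, p*q - 4/5*q + 4/5, q**2 - p - 56/15*q + 77/30}.

Since the reduced bases disagree, the two ideals are not the same.

No, the ideals differ.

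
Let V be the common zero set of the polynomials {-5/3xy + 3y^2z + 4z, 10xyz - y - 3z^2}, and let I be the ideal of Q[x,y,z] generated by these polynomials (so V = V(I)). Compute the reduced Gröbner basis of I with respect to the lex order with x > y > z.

G = {xy - 9/5y^2z - 12/5z, xz^2 + 9/35yz^3 - 4/35z, y^2z^2 - 1/18y + 7/6z^2}

The reduced Gröbner basis is the canonical form of the ideal for this ordering.

f_1 = -5/3xy + 3y^2z + 4z, LT = xy.
f_2 = 10xyz - y - 3z^2, LT = xyz.

S(f_1,f_2): lcm = xyz. S = -9/5y^2z^2 + 1/10y - 21/10z^2.
  leading term y^2z^2: no divisor's leading term divides it; move -9/5y^2z^2 to the remainder.
  leading term y: no divisor's leading term divides it; move 1/10y to the remainder.
  leading term z^2: no divisor's leading term divides it; move -21/10z^2 to the remainder.
  remainder -9/5y^2z^2 + 1/10y - 21/10z^2 ≠ 0; add g_3 = -9/5y^2z^2 + 1/10y - 21/10z^2 to the basis.

S(f_1,g_3): lcm = xy^2z^2. S = 1/18xy - 7/6xz^2 - 9/5y^3z^3 - 12/5yz^3.
  leading term xy: subtract (-1/30)·f_1 from 1/18xy - 7/6xz^2 - 9/5y^3z^3 - 12/5yz^3 → -7/6xz^2 - 9/5y^3z^3 + 1/10y^2z - 12/5yz^3 + 2/15z
  leading term xz^2: no divisor's leading term divides it; move -7/6xz^2 to the remainder.
  leading term y^3z^3: subtract (yz)·g_3 from -9/5y^3z^3 + 1/10y^2z - 12/5yz^3 + 2/15z → -3/10yz^3 + 2/15z
  leading term yz^3: no divisor's leading term divides it; move -3/10yz^3 to the remainder.
  leading term z: no divisor's leading term divides it; move 2/15z to the remainder.
  remainder -7/6xz^2 - 3/10yz^3 + 2/15z ≠ 0; add g_4 = -7/6xz^2 - 3/10yz^3 + 2/15z to the basis.

S(f_2,g_3): lcm = xy^2z^2. S = 1/18xy - 7/6xz^2 - 1/10y^2z - 3/10yz^3.
  leading term xy: subtract (-1/30)·f_1 from 1/18xy - 7/6xz^2 - 1/10y^2z - 3/10yz^3 → -7/6xz^2 - 3/10yz^3 + 2/15z
  leading term xz^2: subtract (1)·g_4 from -7/6xz^2 - 3/10yz^3 + 2/15z → 0
  remainder 0.

S(f_1,g_4): lcm = xyz^2. S = -72/35y^2z^3 + 4/35yz - 12/5z^3.
  leading term y^2z^3: subtract (8/7z)·g_3 from -72/35y^2z^3 + 4/35yz - 12/5z^3 → 0
  remainder 0.

S(f_2,g_4): lcm = xyz^2. S = -9/35y^2z^3 + 1/70yz - 3/10z^3.
  leading term y^2z^3: subtract (1/7z)·g_3 from -9/35y^2z^3 + 1/70yz - 3/10z^3 → 0
  remainder 0.

S(g_3,g_4): lcm = xy^2z^2. S = -1/18xy + 7/6xz^2 - 9/35y^3z^3 + 4/35y^2z.
  leading term xy: subtract (1/30)·f_1 from -1/18xy + 7/6xz^2 - 9/35y^3z^3 + 4/35y^2z → 7/6xz^2 - 9/35y^3z^3 + 1/70y^2z - 2/15z
  leading term xz^2: subtract (-1)·g_4 from 7/6xz^2 - 9/35y^3z^3 + 1/70y^2z - 2/15z → -9/35y^3z^3 + 1/70y^2z - 3/10yz^3
  leading term y^3z^3: subtract (1/7yz)·g_3 from -9/35y^3z^3 + 1/70y^2z - 3/10yz^3 → 0
  remainder 0.

Every S-polynomial of the final basis reduces to 0, so we have a Gröbner basis.
Inter-reduce: drop elements whose leading term is divisible by another's, tail-reduce, and make monic.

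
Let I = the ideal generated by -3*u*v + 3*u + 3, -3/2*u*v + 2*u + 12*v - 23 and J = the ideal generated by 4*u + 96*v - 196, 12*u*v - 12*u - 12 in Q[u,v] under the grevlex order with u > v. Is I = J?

Yes, the ideals are equal.

Equality of ideals is decidable: compute both reduced Gröbner bases (unique for the ordering) and check whether they agree.
Buchberger on the first generating set:
f_1 = -3*u*v + 3*u + 3, LT = u*v.
f_2 = -3/2*u*v + 2*u + 12*v - 23, LT = u*v.

S(f_1,f_2): lcm = u*v. S = 1/3*u + 8*v - 49/3.
  leading term u: no divisor's leading term divides it; move 1/3*u to the remainder.
  leading term v: no divisor's leading term divides it; move 8*v to the remainder.
  leading term 1: no divisor's leading term divides it; move -49/3 to the remainder.
  remainder 1/3*u + 8*v - 49/3 ≠ 0; add g_3 = 1/3*u + 8*v - 49/3 to the basis.

S(f_1,g_3): lcm = u*v. S = -24*v**2 - u + 49*v - 1.
  leading term v**2: no divisor's leading term divides it; move -24*v**2 to the remainder.
  leading term u: subtract (-3)·g_3 from -u + 49*v - 1 → 73*v - 50
  leading term v: no divisor's leading term divides it; move 73*v to the remainder.
  leading term 1: no divisor's leading term divides it; move -50 to the remainder.
  remainder -24*v**2 + 73*v - 50 ≠ 0; add g_4 = -24*v**2 + 73*v - 50 to the basis.

The other S-polynomials (S(f_2,g_3), S(f_1,g_4), S(f_2,g_4), S(g_3,g_4)) all reduce to 0 modulo the current basis, so we have a Gröbner basis.
Inter-reduce: drop elements whose leading term is divisible by another's, tail-reduce, and make monic.
Reduced Gröbner basis: {v**2 - 73/24*v + 25/12, u + 24*v - 49}.

Buchberger on the second generating set:
h_1 = 4*u + 96*v - 196, LT = u.
h_2 = 12*u*v - 12*u - 12, LT = u*v.

S(h_1,h_2): lcm = u*v. S = 24*v**2 + u - 49*v + 1.
  leading term v**2: no divisor's leading term divides it; move 24*v**2 to the remainder.
  leading term u: subtract (1/4)·h_1 from u - 49*v + 1 → -73*v + 50
  leading term v: no divisor's leading term divides it; move -73*v to the remainder.
  leading term 1: no divisor's leading term divides it; move 50 to the remainder.
  remainder 24*v**2 - 73*v + 50 ≠ 0; add k_3 = 24*v**2 - 73*v + 50 to the basis.

The other S-polynomials (S(h_1,k_3), S(h_2,k_3)) all reduce to 0 modulo the current basis, so we have a Gröbner basis.
Inter-reduce: drop elements whose leading term is divisible by another's, tail-reduce, and make monic.
Reduced Gröbner basis: {v**2 - 73/24*v + 25/12, u + 24*v - 49}.

Same reduced basis, so the two generating sets span the same ideal.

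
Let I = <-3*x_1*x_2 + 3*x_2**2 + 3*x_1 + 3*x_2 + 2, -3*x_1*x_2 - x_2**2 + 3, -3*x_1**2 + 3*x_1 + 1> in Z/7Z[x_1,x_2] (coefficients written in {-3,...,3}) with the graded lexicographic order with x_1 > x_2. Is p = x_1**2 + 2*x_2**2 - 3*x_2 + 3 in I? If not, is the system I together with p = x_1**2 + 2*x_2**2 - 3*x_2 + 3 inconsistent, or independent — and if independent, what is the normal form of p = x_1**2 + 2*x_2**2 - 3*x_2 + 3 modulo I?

x_1**2 + 2*x_2**2 - 3*x_2 + 3 lies in I (it reduces to 0).

First compute the reduced Gröbner basis of I by Buchberger's algorithm.
f_1 = -3*x_1*x_2 + 3*x_2**2 + 3*x_1 + 3*x_2 + 2, LT = x_1*x_2.
f_2 = -3*x_1*x_2 - x_2**2 + 3, LT = x_1*x_2.
f_3 = -3*x_1**2 + 3*x_1 + 1, LT = x_1**2.

S(f_1,f_2): lcm = x_1*x_2. S = x_2**2 - x_1 - x_2 - 2.
  leading term x_2**2: no divisor's leading term divides it; move x_2**2 to the remainder.
  leading term x_1: no divisor's leading term divides it; move -x_1 to the remainder.
  leading term x_2: no divisor's leading term divides it; move -x_2 to the remainder.
  leading term 1: no divisor's leading term divides it; move -2 to the remainder.
  remainder x_2**2 - x_1 - x_2 - 2 ≠ 0; add h_4 = x_2**2 - x_1 - x_2 - 2 to the basis.

S(f_1,f_3): lcm = x_1**2*x_2. S = -x_1*x_2**2 - x_1**2 - 3*x_1 - 2*x_2.
  leading term x_1*x_2**2: subtract (-2*x_2)·f_1 from -x_1*x_2**2 - x_1**2 - 3*x_1 - 2*x_2 → -x_2**3 - x_1**2 - x_1*x_2 - x_2**2 - 3*x_1 + 2*x_2
  leading term x_2**3: subtract (-x_2)·h_4 from -x_2**3 - x_1**2 - x_1*x_2 - x_2**2 - 3*x_1 + 2*x_2 → -x_1**2 - 2*x_1*x_2 - 2*x_2**2 - 3*x_1
  leading term x_1**2: subtract (-2)·f_3 from -x_1**2 - 2*x_1*x_2 - 2*x_2**2 - 3*x_1 → -2*x_1*x_2 - 2*x_2**2 + 3*x_1 + 2
  leading term x_1*x_2: subtract (3)·f_1 from -2*x_1*x_2 - 2*x_2**2 + 3*x_1 + 2 → 3*x_2**2 + x_1 - 2*x_2 + 3
  leading term x_2**2: subtract (3)·h_4 from 3*x_2**2 + x_1 - 2*x_2 + 3 → -3*x_1 + x_2 + 2
  leading term x_1: no divisor's leading term divides it; move -3*x_1 to the remainder.
  leading term x_2: no divisor's leading term divides it; move x_2 to the remainder.
  leading term 1: no divisor's leading term divides it; move 2 to the remainder.
  remainder -3*x_1 + x_2 + 2 ≠ 0; add h_5 = -3*x_1 + x_2 + 2 to the basis.

The other S-polynomials (S(f_2,f_3), S(f_1,h_4), S(f_2,h_4), S(f_3,h_4), S(f_1,h_5), S(f_2,h_5), S(f_3,h_5), S(h_4,h_5)) all reduce to 0 modulo the current basis, so we have a Gröbner basis.
Inter-reduce: drop elements whose leading term is divisible by another's, tail-reduce, and make monic.
Reduced Gröbner basis: {x_2**2 + x_2 + 2, x_1 + 2*x_2 - 3}.
Label its elements g_1 = x_2**2 + x_2 + 2, g_2 = x_1 + 2*x_2 - 3.

Reduce p = x_1**2 + 2*x_2**2 - 3*x_2 + 3 modulo G:
  leading term x_1**2: subtract (x_1)·g_2 from x_1**2 + 2*x_2**2 - 3*x_2 + 3 → -2*x_1*x_2 + 2*x_2**2 + 3*x_1 - 3*x_2 + 3
  leading term x_1*x_2: subtract (-2*x_2)·g_2 from -2*x_1*x_2 + 2*x_2**2 + 3*x_1 - 3*x_2 + 3 → -x_2**2 + 3*x_1 - 2*x_2 + 3
  leading term x_2**2: subtract (-1)·g_1 from -x_2**2 + 3*x_1 - 2*x_2 + 3 → 3*x_1 - x_2 - 2
  leading term x_1: subtract (3)·g_2 from 3*x_1 - x_2 - 2 → 0
  normal form = 0.
Since the normal form is 0, p ∈ I.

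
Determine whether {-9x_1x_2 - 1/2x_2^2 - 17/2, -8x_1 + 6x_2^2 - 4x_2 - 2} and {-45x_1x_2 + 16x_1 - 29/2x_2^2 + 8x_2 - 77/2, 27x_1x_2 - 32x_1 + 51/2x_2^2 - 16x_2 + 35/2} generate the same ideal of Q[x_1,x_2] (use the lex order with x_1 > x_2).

Yes, the ideals are equal.

For a fixed monomial order, each ideal has a unique reduced Gröbner basis; comparing bases decides equality.
Buchberger on the first generating set:
f_1 = -9x_1x_2 - 1/2x_2^2 - 17/2, LT = x_1x_2.
f_2 = -8x_1 + 6x_2^2 - 4x_2 - 2, LT = x_1.

S(f_1,f_2): lcm = x_1x_2. S = 3/4x_2^3 - 4/9x_2^2 - 1/4x_2 + 17/18.
  leading term x_2^3: no divisor's leading term divides it; move 3/4x_2^3 to the remainder.
  leading term x_2^2: no divisor's leading term divides it; move -4/9x_2^2 to the remainder.
  leading term x_2: no divisor's leading term divides it; move -1/4x_2 to the remainder.
  leading term 1: no divisor's leading term divides it; move 17/18 to the remainder.
  remainder 3/4x_2^3 - 4/9x_2^2 - 1/4x_2 + 17/18 ≠ 0; add g_3 = 3/4x_2^3 - 4/9x_2^2 - 1/4x_2 + 17/18 to the basis.

The other S-polynomials (S(f_1,g_3), S(f_2,g_3)) all reduce to 0 modulo the current basis, so we have a Gröbner basis.
Inter-reduce: drop elements whose leading term is divisible by another's, tail-reduce, and make monic.
Reduced Gröbner basis: {x_1 - 3/4x_2^2 + 1/2x_2 + 1/4, x_2^3 - 16/27x_2^2 - 1/3x_2 + 34/27}.

Buchberger on the second generating set:
h_1 = -45x_1x_2 + 16x_1 - 29/2x_2^2 + 8x_2 - 77/2, LT = x_1x_2.
h_2 = 27x_1x_2 - 32x_1 + 51/2x_2^2 - 16x_2 + 35/2, LT = x_1x_2.

S(h_1,h_2): lcm = x_1x_2. S = 112/135x_1 - 28/45x_2^2 + 56/135x_2 + 28/135.
  leading term x_1: no divisor's leading term divides it; move 112/135x_1 to the remainder.
  leading term x_2^2: no divisor's leading term divides it; move -28/45x_2^2 to the remainder.
  leading term x_2: no divisor's leading term divides it; move 56/135x_2 to the remainder.
  leading term 1: no divisor's leading term divides it; move 28/135 to the remainder.
  remainder 112/135x_1 - 28/45x_2^2 + 56/135x_2 + 28/135 ≠ 0; add k_3 = 112/135x_1 - 28/45x_2^2 + 56/135x_2 + 28/135 to the basis.

S(h_1,k_3): lcm = x_1x_2. S = -16/45x_1 + 3/4x_2^3 - 8/45x_2^2 - 77/180x_2 + 77/90.
  leading term x_1: subtract (-3/7)·k_3 from -16/45x_1 + 3/4x_2^3 - 8/45x_2^2 - 77/180x_2 + 77/90 → 3/4x_2^3 - 4/9x_2^2 - 1/4x_2 + 17/18
  leading term x_2^3: no divisor's leading term divides it; move 3/4x_2^3 to the remainder.
  leading term x_2^2: no divisor's leading term divides it; move -4/9x_2^2 to the remainder.
  leading term x_2: no divisor's leading term divides it; move -1/4x_2 to the remainder.
  leading term 1: no divisor's leading term divides it; move 17/18 to the remainder.
  remainder 3/4x_2^3 - 4/9x_2^2 - 1/4x_2 + 17/18 ≠ 0; add k_4 = 3/4x_2^3 - 4/9x_2^2 - 1/4x_2 + 17/18 to the basis.

The other S-polynomials (S(h_2,k_3), S(h_1,k_4), S(h_2,k_4), S(k_3,k_4)) all reduce to 0 modulo the current basis, so we have a Gröbner basis.
Inter-reduce: drop elements whose leading term is divisible by another's, tail-reduce, and make monic.
Reduced Gröbner basis: {x_1 - 3/4x_2^2 + 1/2x_2 + 1/4, x_2^3 - 16/27x_2^2 - 1/3x_2 + 34/27}.

The two bases agree; hence the ideals are identical.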